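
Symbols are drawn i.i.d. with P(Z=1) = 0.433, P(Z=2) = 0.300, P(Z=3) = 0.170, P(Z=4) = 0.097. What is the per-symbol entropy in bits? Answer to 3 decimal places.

H(Z) = −Σ p·log₂ p.
  −(0.433)·log₂(0.433) = 0.5229
  −(0.300)·log₂(0.300) = 0.5211
  −(0.170)·log₂(0.170) = 0.4346
  −(0.097)·log₂(0.097) = 0.3265
Sum: 0.5229 + 0.5211 + 0.4346 + 0.3265 = 1.805 bits.

1.805 bits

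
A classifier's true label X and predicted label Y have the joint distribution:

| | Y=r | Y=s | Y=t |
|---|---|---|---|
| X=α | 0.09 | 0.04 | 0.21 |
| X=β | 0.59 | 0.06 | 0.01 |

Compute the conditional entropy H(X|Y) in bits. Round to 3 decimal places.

0.539 bits

Marginals: p(X) = (0.3400, 0.6600), p(Y) = (0.6800, 0.1000, 0.2200).
H(X|Y) = Σ p(Y) · H(X|Y=·).
  Y=r: p=0.6800, H(X|Y=r) = 0.5639
  Y=s: p=0.1000, H(X|Y=s) = 0.9710
  Y=t: p=0.2200, H(X|Y=t) = 0.2668
Weighted sum = 0.539 bits.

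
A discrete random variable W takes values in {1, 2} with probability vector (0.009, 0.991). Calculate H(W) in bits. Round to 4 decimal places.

0.0741 bits

H(W) = −Σ p·log₂ p.
  −(0.009)·log₂(0.009) = 0.06116
  −(0.991)·log₂(0.991) = 0.01293
Sum: 0.06116 + 0.01293 = 0.0741 bits.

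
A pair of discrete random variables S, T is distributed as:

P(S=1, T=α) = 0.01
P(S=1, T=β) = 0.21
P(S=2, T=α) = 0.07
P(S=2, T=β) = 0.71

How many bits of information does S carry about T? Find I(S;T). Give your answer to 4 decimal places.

0.0037 bits

Marginals: p(S) = (0.2200, 0.7800), p(T) = (0.0800, 0.9200).
I(S;T) = Σ p(x,y)·log₂[p(x,y)/(p(x)p(y))].
  (1,α): 0.01·log₂(0.5682) = -0.00816
  (1,β): 0.21·log₂(1.0375) = 0.01117
  (2,α): 0.07·log₂(1.1218) = 0.01161
  (2,β): 0.71·log₂(0.9894) = -0.01091
Sum = 0.0037 bits.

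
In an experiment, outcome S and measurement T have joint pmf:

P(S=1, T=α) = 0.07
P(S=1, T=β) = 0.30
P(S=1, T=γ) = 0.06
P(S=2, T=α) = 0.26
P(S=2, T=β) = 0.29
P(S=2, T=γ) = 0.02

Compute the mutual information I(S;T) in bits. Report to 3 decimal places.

0.085 bits

Marginals: p(S) = (0.4300, 0.5700), p(T) = (0.3300, 0.5900, 0.0800).
I(S;T) = Σ p(x,y)·log₂[p(x,y)/(p(x)p(y))].
  (1,α): 0.07·log₂(0.4933) = -0.0714
  (1,β): 0.30·log₂(1.1825) = 0.0726
  (1,γ): 0.06·log₂(1.7442) = 0.0482
  (2,α): 0.26·log₂(1.3822) = 0.1214
  (2,β): 0.29·log₂(0.8623) = -0.0620
  (2,γ): 0.02·log₂(0.4386) = -0.0238
Sum = 0.085 bits.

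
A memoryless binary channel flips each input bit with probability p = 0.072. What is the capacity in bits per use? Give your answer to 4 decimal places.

0.6267 bits

Binary symmetric channel: C = 1 − h₂(ε) where h₂ is the binary entropy function.
h₂(0.072) = −0.072·log₂0.072 − 0.928·log₂0.928 = 0.3733.
C = 1 − 0.3733 = 0.6267 bits per channel use.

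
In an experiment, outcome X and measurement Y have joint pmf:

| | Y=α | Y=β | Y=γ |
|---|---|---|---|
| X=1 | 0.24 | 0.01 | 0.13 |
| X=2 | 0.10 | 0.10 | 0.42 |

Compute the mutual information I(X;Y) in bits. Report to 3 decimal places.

Marginals: p(X) = (0.3800, 0.6200), p(Y) = (0.3400, 0.1100, 0.5500).
I(X;Y) = Σ p(x,y)·log₂[p(x,y)/(p(x)p(y))].
  (1,α): 0.24·log₂(1.8576) = 0.2144
  (1,β): 0.01·log₂(0.2392) = -0.0206
  (1,γ): 0.13·log₂(0.6220) = -0.0890
  (2,α): 0.10·log₂(0.4744) = -0.1076
  (2,β): 0.10·log₂(1.4663) = 0.0552
  (2,γ): 0.42·log₂(1.2317) = 0.1263
Sum = 0.179 bits.

0.179 bits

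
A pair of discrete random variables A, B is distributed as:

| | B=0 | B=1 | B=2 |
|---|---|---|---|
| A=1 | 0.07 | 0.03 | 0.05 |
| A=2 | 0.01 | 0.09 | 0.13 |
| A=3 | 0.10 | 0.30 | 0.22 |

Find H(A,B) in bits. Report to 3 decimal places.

2.732 bits

H(A,B) = −Σ p(x,y)·log₂ p(x,y) over all 9 cells.
  cell (1,0): −0.07·log₂0.07 = 0.2686
  cell (1,1): −0.03·log₂0.03 = 0.1518
  cell (1,2): −0.05·log₂0.05 = 0.2161
  cell (2,0): −0.01·log₂0.01 = 0.0664
  cell (2,1): −0.09·log₂0.09 = 0.3127
  cell (2,2): −0.13·log₂0.13 = 0.3826
  cell (3,0): −0.10·log₂0.10 = 0.3322
  cell (3,1): −0.30·log₂0.30 = 0.5211
  cell (3,2): −0.22·log₂0.22 = 0.4806
Sum = 2.732 bits.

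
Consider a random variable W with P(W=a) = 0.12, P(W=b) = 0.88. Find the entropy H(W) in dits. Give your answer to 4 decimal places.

0.1594 dits

H(W) = −Σ p·log₁₀ p.
  −(0.12)·log₁₀(0.12) = 0.11050
  −(0.88)·log₁₀(0.88) = 0.04886
Sum: 0.11050 + 0.04886 = 0.1594 dits.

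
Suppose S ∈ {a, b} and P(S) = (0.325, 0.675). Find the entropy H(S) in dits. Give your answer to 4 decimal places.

0.2739 dits

H(S) = −Σ p·log₁₀ p.
  −(0.325)·log₁₀(0.325) = 0.15864
  −(0.675)·log₁₀(0.675) = 0.11522
Sum: 0.15864 + 0.11522 = 0.2739 dits.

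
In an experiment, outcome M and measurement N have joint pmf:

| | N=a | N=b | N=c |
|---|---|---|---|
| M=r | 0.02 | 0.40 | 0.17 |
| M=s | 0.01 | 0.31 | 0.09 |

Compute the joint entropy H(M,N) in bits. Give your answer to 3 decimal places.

1.979 bits

H(M,N) = −Σ p(x,y)·log₂ p(x,y) over all 6 cells.
  cell (r,a): −0.02·log₂0.02 = 0.1129
  cell (r,b): −0.40·log₂0.40 = 0.5288
  cell (r,c): −0.17·log₂0.17 = 0.4346
  cell (s,a): −0.01·log₂0.01 = 0.0664
  cell (s,b): −0.31·log₂0.31 = 0.5238
  cell (s,c): −0.09·log₂0.09 = 0.3127
Sum = 1.979 bits.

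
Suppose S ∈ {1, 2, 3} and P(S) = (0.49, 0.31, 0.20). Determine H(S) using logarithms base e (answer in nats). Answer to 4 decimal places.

H(S) = −Σ p·ln p.
  −(0.49)·ln(0.49) = 0.34954
  −(0.31)·ln(0.31) = 0.36307
  −(0.20)·ln(0.20) = 0.32189
Sum: 0.34954 + 0.36307 + 0.32189 = 1.0345 nats.

1.0345 nats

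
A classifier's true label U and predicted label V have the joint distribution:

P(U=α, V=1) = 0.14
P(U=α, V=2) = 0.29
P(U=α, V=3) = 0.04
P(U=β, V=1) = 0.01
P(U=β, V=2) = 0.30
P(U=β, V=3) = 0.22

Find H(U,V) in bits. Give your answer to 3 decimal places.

2.169 bits

H(U,V) = −Σ p(x,y)·log₂ p(x,y) over all 6 cells.
  cell (α,1): −0.14·log₂0.14 = 0.3971
  cell (α,2): −0.29·log₂0.29 = 0.5179
  cell (α,3): −0.04·log₂0.04 = 0.1858
  cell (β,1): −0.01·log₂0.01 = 0.0664
  cell (β,2): −0.30·log₂0.30 = 0.5211
  cell (β,3): −0.22·log₂0.22 = 0.4806
Sum = 2.169 bits.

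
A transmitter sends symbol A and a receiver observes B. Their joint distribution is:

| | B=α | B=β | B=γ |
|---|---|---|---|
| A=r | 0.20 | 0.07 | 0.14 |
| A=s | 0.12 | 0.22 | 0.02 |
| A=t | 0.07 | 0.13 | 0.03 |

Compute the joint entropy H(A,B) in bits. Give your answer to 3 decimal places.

H(A,B) = −Σ p(x,y)·log₂ p(x,y) over all 9 cells.
  cell (r,α): −0.20·log₂0.20 = 0.4644
  cell (r,β): −0.07·log₂0.07 = 0.2686
  cell (r,γ): −0.14·log₂0.14 = 0.3971
  cell (s,α): −0.12·log₂0.12 = 0.3671
  cell (s,β): −0.22·log₂0.22 = 0.4806
  cell (s,γ): −0.02·log₂0.02 = 0.1129
  cell (t,α): −0.07·log₂0.07 = 0.2686
  cell (t,β): −0.13·log₂0.13 = 0.3826
  cell (t,γ): −0.03·log₂0.03 = 0.1518
Sum = 2.894 bits.

2.894 bits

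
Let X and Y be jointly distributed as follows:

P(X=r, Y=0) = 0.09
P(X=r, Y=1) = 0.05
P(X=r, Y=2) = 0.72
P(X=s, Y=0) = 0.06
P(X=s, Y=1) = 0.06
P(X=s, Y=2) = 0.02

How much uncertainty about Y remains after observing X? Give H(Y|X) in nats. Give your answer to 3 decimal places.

Marginals: p(X) = (0.8600, 0.1400), p(Y) = (0.1500, 0.1100, 0.7400).
H(Y|X) = Σ p(X) · H(Y|X=·).
  X=r: p=0.8600, H(Y|X=r) = 0.5504
  X=s: p=0.1400, H(Y|X=s) = 1.0042
Weighted sum = 0.614 nats.

0.614 nats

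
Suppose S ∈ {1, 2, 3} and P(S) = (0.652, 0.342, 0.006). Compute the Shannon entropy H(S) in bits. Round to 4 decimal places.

H(S) = −Σ p·log₂ p.
  −(0.652)·log₂(0.652) = 0.40232
  −(0.342)·log₂(0.342) = 0.52939
  −(0.006)·log₂(0.006) = 0.04428
Sum: 0.40232 + 0.52939 + 0.04428 = 0.9760 bits.

0.9760 bits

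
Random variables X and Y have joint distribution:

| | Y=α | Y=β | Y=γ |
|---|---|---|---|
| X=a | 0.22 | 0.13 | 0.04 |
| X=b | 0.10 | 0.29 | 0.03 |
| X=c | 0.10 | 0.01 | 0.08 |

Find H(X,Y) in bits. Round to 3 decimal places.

H(X,Y) = −Σ p(x,y)·log₂ p(x,y) over all 9 cells.
  cell (a,α): −0.22·log₂0.22 = 0.4806
  cell (a,β): −0.13·log₂0.13 = 0.3826
  cell (a,γ): −0.04·log₂0.04 = 0.1858
  cell (b,α): −0.10·log₂0.10 = 0.3322
  cell (b,β): −0.29·log₂0.29 = 0.5179
  cell (b,γ): −0.03·log₂0.03 = 0.1518
  cell (c,α): −0.10·log₂0.10 = 0.3322
  cell (c,β): −0.01·log₂0.01 = 0.0664
  cell (c,γ): −0.08·log₂0.08 = 0.2915
Sum = 2.741 bits.

2.741 bits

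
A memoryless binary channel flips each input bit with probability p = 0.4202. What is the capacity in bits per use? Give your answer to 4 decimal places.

0.0185 bits

Binary symmetric channel: C = 1 − h₂(ε) where h₂ is the binary entropy function.
h₂(0.4202) = −0.4202·log₂0.4202 − 0.5798·log₂0.5798 = 0.9815.
C = 1 − 0.9815 = 0.0185 bits per channel use.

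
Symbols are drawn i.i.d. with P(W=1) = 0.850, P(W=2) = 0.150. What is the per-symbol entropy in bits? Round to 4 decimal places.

0.6098 bits

H(W) = −Σ p·log₂ p.
  −(0.850)·log₂(0.850) = 0.19930
  −(0.150)·log₂(0.150) = 0.41054
Sum: 0.19930 + 0.41054 = 0.6098 bits.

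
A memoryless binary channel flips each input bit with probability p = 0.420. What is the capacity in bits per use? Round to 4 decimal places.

Binary symmetric channel: C = 1 − h₂(ε) where h₂ is the binary entropy function.
h₂(0.420) = −0.420·log₂0.420 − 0.580·log₂0.580 = 0.9815.
C = 1 − 0.9815 = 0.0185 bits per channel use.

0.0185 bits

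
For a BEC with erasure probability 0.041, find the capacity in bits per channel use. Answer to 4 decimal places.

0.9590 bits

Binary erasure channel: capacity C = 1 − ε.
C = 1 − 0.041 = 0.9590 bits per channel use.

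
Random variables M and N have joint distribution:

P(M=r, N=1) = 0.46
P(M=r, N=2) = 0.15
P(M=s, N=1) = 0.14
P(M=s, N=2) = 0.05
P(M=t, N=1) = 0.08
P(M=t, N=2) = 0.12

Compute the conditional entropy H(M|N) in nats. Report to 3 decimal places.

Chain rule: H(M|N) = H(M,N) − H(N).
Marginals: p(M) = (0.6100, 0.1900, 0.2000), p(N) = (0.6800, 0.3200).
H(M,N) = 1.5233 nats; H(N) = 0.6269 nats.
H(M|N) = 1.5233 − 0.6269 = 0.896 nats.

0.896 nats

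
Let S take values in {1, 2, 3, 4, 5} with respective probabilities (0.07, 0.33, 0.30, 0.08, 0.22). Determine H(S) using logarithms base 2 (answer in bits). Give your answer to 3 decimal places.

2.090 bits

H(S) = −Σ p·log₂ p.
  −(0.07)·log₂(0.07) = 0.2686
  −(0.33)·log₂(0.33) = 0.5278
  −(0.30)·log₂(0.30) = 0.5211
  −(0.08)·log₂(0.08) = 0.2915
  −(0.22)·log₂(0.22) = 0.4806
Sum: 0.2686 + 0.5278 + 0.5211 + 0.2915 + 0.4806 = 2.090 bits.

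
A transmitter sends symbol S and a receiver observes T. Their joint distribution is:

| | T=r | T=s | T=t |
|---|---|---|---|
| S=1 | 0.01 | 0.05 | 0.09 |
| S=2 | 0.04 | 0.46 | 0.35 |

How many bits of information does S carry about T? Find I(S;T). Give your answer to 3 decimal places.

0.016 bits

Marginals: p(S) = (0.1500, 0.8500), p(T) = (0.0500, 0.5100, 0.4400).
I(S;T) = H(S) + H(T) − H(S,T).
H(S) = 0.6098, H(T) = 1.2327, H(S,T) = 1.8264.
I(S;T) = 0.6098 + 1.2327 − 1.8264 = 0.016 bits.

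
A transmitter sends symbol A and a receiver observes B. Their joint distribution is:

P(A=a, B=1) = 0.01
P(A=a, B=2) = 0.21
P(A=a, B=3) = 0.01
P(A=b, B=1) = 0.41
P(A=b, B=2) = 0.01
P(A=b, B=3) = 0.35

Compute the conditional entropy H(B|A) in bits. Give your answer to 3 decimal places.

Chain rule: H(B|A) = H(A,B) − H(A).
Marginals: p(A) = (0.2300, 0.7700), p(B) = (0.4200, 0.2200, 0.3600).
H(A,B) = 1.7296 bits; H(A) = 0.7780 bits.
H(B|A) = 1.7296 − 0.7780 = 0.952 bits.

0.952 bits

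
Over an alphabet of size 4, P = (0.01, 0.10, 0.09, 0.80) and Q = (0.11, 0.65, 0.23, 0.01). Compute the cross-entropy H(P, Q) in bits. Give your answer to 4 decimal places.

H(P,Q) = −Σ p·log₂ q.
  −0.01·log₂(0.11) = 0.03184
  −0.10·log₂(0.65) = 0.06215
  −0.09·log₂(0.23) = 0.19083
  −0.80·log₂(0.01) = 5.31508
H(P,Q) = 5.5999 bits.

5.5999 bits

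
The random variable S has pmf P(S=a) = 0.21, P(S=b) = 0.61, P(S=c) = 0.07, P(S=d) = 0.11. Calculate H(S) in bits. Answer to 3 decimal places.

H(S) = −Σ p·log₂ p.
  −(0.21)·log₂(0.21) = 0.4728
  −(0.61)·log₂(0.61) = 0.4350
  −(0.07)·log₂(0.07) = 0.2686
  −(0.11)·log₂(0.11) = 0.3503
Sum: 0.4728 + 0.4350 + 0.2686 + 0.3503 = 1.527 bits.

1.527 bits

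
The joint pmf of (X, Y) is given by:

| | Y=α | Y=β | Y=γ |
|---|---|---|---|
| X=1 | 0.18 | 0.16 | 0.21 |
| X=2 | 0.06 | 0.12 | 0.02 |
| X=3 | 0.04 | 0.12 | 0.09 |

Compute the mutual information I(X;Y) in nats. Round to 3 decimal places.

Marginals: p(X) = (0.5500, 0.2000, 0.2500), p(Y) = (0.2800, 0.4000, 0.3200).
I(X;Y) = Σ p(x,y)·ln[p(x,y)/(p(x)p(y))].
  (1,α): 0.18·ln(1.1688) = 0.0281
  (1,β): 0.16·ln(0.7273) = -0.0510
  (1,γ): 0.21·ln(1.1932) = 0.0371
  (2,α): 0.06·ln(1.0714) = 0.0041
  (2,β): 0.12·ln(1.5000) = 0.0487
  (2,γ): 0.02·ln(0.3125) = -0.0233
  (3,α): 0.04·ln(0.5714) = -0.0224
  (3,β): 0.12·ln(1.2000) = 0.0219
  (3,γ): 0.09·ln(1.1250) = 0.0106
Sum = 0.054 nats.

0.054 nats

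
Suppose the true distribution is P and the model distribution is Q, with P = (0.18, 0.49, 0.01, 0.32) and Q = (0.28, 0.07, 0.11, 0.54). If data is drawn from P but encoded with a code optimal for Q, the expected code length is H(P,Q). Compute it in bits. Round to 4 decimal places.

H(P,Q) = −Σ p·log₂ q.
  −0.18·log₂(0.28) = 0.33057
  −0.49·log₂(0.07) = 1.87989
  −0.01·log₂(0.11) = 0.03184
  −0.32·log₂(0.54) = 0.28447
H(P,Q) = 2.5268 bits.

2.5268 bits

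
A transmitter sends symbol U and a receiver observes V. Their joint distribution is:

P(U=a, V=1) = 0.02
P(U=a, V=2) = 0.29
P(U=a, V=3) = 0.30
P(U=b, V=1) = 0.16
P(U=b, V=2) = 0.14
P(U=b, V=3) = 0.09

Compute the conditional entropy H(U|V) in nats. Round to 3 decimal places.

Chain rule: H(U|V) = H(U,V) − H(V).
Marginals: p(U) = (0.6100, 0.3900), p(V) = (0.1800, 0.4300, 0.3900).
H(U,V) = 1.5836 nats; H(V) = 1.0388 nats.
H(U|V) = 1.5836 − 1.0388 = 0.545 nats.

0.545 nats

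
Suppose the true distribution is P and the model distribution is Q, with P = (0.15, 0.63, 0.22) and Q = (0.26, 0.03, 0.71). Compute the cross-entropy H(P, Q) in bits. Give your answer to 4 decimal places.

3.5873 bits

H(P,Q) = −Σ p·log₂ q.
  −0.15·log₂(0.26) = 0.29151
  −0.63·log₂(0.03) = 3.18710
  −0.22·log₂(0.71) = 0.10870
H(P,Q) = 3.5873 bits.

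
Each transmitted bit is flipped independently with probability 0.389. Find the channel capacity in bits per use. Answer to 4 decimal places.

Binary symmetric channel: C = 1 − h₂(ε) where h₂ is the binary entropy function.
h₂(0.389) = −0.389·log₂0.389 − 0.611·log₂0.611 = 0.9642.
C = 1 − 0.9642 = 0.0358 bits per channel use.

0.0358 bits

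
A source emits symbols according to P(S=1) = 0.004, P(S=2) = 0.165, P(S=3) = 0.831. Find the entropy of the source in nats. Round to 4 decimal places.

0.4732 nats

H(S) = −Σ p·ln p.
  −(0.004)·ln(0.004) = 0.02209
  −(0.165)·ln(0.165) = 0.29730
  −(0.831)·ln(0.831) = 0.15384
Sum: 0.02209 + 0.29730 + 0.15384 = 0.4732 nats.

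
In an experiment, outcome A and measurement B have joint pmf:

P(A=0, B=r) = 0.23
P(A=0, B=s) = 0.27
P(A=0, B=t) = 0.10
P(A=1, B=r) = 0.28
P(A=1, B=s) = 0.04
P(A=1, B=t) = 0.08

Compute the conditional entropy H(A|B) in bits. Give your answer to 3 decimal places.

0.857 bits

Marginals: p(A) = (0.6000, 0.4000), p(B) = (0.5100, 0.3100, 0.1800).
H(A|B) = Σ p(B) · H(A|B=·).
  B=r: p=0.5100, H(A|B=r) = 0.9931
  B=s: p=0.3100, H(A|B=s) = 0.5548
  B=t: p=0.1800, H(A|B=t) = 0.9911
Weighted sum = 0.857 bits.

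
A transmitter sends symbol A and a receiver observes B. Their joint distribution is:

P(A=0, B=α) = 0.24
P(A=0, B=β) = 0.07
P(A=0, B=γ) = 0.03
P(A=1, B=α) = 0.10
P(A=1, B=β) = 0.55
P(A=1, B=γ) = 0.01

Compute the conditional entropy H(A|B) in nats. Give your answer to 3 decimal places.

Chain rule: H(A|B) = H(A,B) − H(B).
Marginals: p(A) = (0.3400, 0.6600), p(B) = (0.3400, 0.6200, 0.0400).
H(A,B) = 1.2390 nats; H(B) = 0.7919 nats.
H(A|B) = 1.2390 − 0.7919 = 0.447 nats.

0.447 nats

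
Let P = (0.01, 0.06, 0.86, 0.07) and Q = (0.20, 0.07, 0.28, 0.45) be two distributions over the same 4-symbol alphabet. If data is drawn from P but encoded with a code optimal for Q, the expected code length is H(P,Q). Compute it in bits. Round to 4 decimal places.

1.9134 bits

H(P,Q) = −Σ p·log₂ q.
  −0.01·log₂(0.20) = 0.02322
  −0.06·log₂(0.07) = 0.23019
  −0.86·log₂(0.28) = 1.57939
  −0.07·log₂(0.45) = 0.08064
H(P,Q) = 1.9134 bits.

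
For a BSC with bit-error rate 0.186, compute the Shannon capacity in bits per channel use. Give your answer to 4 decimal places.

Binary symmetric channel: C = 1 − h₂(ε) where h₂ is the binary entropy function.
h₂(0.186) = −0.186·log₂0.186 − 0.814·log₂0.814 = 0.6930.
C = 1 − 0.6930 = 0.3070 bits per channel use.

0.3070 bits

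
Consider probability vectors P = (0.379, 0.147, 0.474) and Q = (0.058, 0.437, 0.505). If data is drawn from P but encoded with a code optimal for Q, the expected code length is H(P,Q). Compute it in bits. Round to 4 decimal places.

H(P,Q) = −Σ p·log₂ q.
  −0.379·log₂(0.058) = 1.55686
  −0.147·log₂(0.437) = 0.17556
  −0.474·log₂(0.505) = 0.46720
H(P,Q) = 2.1996 bits.

2.1996 bits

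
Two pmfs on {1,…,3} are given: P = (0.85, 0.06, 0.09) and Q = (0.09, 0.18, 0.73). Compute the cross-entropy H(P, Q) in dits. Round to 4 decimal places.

H(P,Q) = −Σ p·log₁₀ q.
  −0.85·log₁₀(0.09) = 0.88889
  −0.06·log₁₀(0.18) = 0.04468
  −0.09·log₁₀(0.73) = 0.01230
H(P,Q) = 0.9459 dits.

0.9459 dits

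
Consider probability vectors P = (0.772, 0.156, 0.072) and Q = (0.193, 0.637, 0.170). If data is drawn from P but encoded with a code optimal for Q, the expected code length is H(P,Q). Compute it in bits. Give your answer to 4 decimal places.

H(P,Q) = −Σ p·log₂ q.
  −0.772·log₂(0.193) = 1.83221
  −0.156·log₂(0.637) = 0.10150
  −0.072·log₂(0.170) = 0.18406
H(P,Q) = 2.1178 bits.

2.1178 bits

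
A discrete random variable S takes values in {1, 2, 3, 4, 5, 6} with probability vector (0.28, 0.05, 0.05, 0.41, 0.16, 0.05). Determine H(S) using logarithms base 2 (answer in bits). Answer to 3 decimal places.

2.113 bits

H(S) = −Σ p·log₂ p.
  −(0.28)·log₂(0.28) = 0.5142
  −(0.05)·log₂(0.05) = 0.2161
  −(0.05)·log₂(0.05) = 0.2161
  −(0.41)·log₂(0.41) = 0.5274
  −(0.16)·log₂(0.16) = 0.4230
  −(0.05)·log₂(0.05) = 0.2161
Sum: 0.5142 + 0.2161 + 0.2161 + 0.5274 + 0.4230 + 0.2161 = 2.113 bits.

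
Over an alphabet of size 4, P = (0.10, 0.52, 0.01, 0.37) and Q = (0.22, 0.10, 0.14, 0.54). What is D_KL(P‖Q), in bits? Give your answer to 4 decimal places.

D(P‖Q) = Σ p·log₂(p/q).
  0.10·log₂(0.10/0.22) = -0.11375
  0.52·log₂(0.52/0.10) = 1.23683
  0.01·log₂(0.01/0.14) = -0.03807
  0.37·log₂(0.37/0.54) = -0.20181
D(P‖Q) = 0.8832 bits.

0.8832 bits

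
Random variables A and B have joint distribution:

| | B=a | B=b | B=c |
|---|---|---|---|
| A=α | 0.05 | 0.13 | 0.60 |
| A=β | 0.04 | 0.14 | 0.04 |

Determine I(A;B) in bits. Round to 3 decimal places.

Marginals: p(A) = (0.7800, 0.2200), p(B) = (0.0900, 0.2700, 0.6400).
I(A;B) = Σ p(x,y)·log₂[p(x,y)/(p(x)p(y))].
  (α,a): 0.05·log₂(0.7123) = -0.0245
  (α,b): 0.13·log₂(0.6173) = -0.0905
  (α,c): 0.60·log₂(1.2019) = 0.1592
  (β,a): 0.04·log₂(2.0202) = 0.0406
  (β,b): 0.14·log₂(2.3569) = 0.1732
  (β,c): 0.04·log₂(0.2841) = -0.0726
Sum = 0.185 bits.

0.185 bits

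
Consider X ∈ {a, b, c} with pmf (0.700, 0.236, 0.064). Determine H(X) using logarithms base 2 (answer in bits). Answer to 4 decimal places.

1.1056 bits

H(X) = −Σ p·log₂ p.
  −(0.700)·log₂(0.700) = 0.36020
  −(0.236)·log₂(0.236) = 0.49162
  −(0.064)·log₂(0.064) = 0.25381
Sum: 0.36020 + 0.49162 + 0.25381 = 1.1056 bits.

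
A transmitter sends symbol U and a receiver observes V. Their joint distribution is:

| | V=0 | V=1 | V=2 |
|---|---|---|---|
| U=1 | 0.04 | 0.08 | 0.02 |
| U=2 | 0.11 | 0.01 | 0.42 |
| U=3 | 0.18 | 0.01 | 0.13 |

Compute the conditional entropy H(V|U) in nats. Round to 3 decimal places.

0.710 nats

Marginals: p(U) = (0.1400, 0.5400, 0.3200), p(V) = (0.3300, 0.1000, 0.5700).
H(V|U) = Σ p(U) · H(V|U=·).
  U=1: p=0.1400, H(V|U=1) = 0.9557
  U=2: p=0.5400, H(V|U=2) = 0.5934
  U=3: p=0.3200, H(V|U=3) = 0.7979
Weighted sum = 0.710 nats.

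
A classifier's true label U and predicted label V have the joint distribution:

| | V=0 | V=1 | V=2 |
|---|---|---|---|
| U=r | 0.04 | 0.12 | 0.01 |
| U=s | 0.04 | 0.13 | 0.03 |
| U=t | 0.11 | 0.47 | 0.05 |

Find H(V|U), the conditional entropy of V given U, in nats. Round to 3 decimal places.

0.762 nats

Chain rule: H(V|U) = H(U,V) − H(U).
Marginals: p(U) = (0.1700, 0.2000, 0.6300), p(V) = (0.1900, 0.7200, 0.0900).
H(U,V) = 1.6759 nats; H(U) = 0.9142 nats.
H(V|U) = 1.6759 − 0.9142 = 0.762 nats.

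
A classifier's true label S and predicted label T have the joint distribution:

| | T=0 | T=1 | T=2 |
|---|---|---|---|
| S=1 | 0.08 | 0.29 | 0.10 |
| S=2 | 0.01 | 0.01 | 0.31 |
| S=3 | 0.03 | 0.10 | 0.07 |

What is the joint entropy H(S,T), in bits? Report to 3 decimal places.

H(S,T) = −Σ p(x,y)·log₂ p(x,y) over all 9 cells.
  cell (1,0): −0.08·log₂0.08 = 0.2915
  cell (1,1): −0.29·log₂0.29 = 0.5179
  cell (1,2): −0.10·log₂0.10 = 0.3322
  cell (2,0): −0.01·log₂0.01 = 0.0664
  cell (2,1): −0.01·log₂0.01 = 0.0664
  cell (2,2): −0.31·log₂0.31 = 0.5238
  cell (3,0): −0.03·log₂0.03 = 0.1518
  cell (3,1): −0.10·log₂0.10 = 0.3322
  cell (3,2): −0.07·log₂0.07 = 0.2686
Sum = 2.551 bits.

2.551 bits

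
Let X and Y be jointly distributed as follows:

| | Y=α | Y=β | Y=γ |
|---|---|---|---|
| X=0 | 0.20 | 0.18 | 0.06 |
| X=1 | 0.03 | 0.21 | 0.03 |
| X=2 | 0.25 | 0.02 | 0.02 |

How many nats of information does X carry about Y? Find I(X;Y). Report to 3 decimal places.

0.194 nats

Marginals: p(X) = (0.4400, 0.2700, 0.2900), p(Y) = (0.4800, 0.4100, 0.1100).
I(X;Y) = Σ p(x,y)·ln[p(x,y)/(p(x)p(y))].
  (0,α): 0.20·ln(0.9470) = -0.0109
  (0,β): 0.18·ln(0.9978) = -0.0004
  (0,γ): 0.06·ln(1.2397) = 0.0129
  (1,α): 0.03·ln(0.2315) = -0.0439
  (1,β): 0.21·ln(1.8970) = 0.1345
  (1,γ): 0.03·ln(1.0101) = 0.0003
  (2,α): 0.25·ln(1.7960) = 0.1464
  (2,β): 0.02·ln(0.1682) = -0.0357
  (2,γ): 0.02·ln(0.6270) = -0.0093
Sum = 0.194 nats.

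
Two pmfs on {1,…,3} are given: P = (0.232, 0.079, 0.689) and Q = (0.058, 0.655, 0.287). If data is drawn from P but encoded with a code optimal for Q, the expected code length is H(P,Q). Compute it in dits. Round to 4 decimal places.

0.6749 dits

H(P,Q) = −Σ p·log₁₀ q.
  −0.232·log₁₀(0.058) = 0.28688
  −0.079·log₁₀(0.655) = 0.01452
  −0.689·log₁₀(0.287) = 0.37352
H(P,Q) = 0.6749 dits.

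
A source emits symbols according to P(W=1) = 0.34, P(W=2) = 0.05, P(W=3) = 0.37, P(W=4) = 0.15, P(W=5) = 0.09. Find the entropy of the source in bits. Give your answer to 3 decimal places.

H(W) = −Σ p·log₂ p.
  −(0.34)·log₂(0.34) = 0.5292
  −(0.05)·log₂(0.05) = 0.2161
  −(0.37)·log₂(0.37) = 0.5307
  −(0.15)·log₂(0.15) = 0.4105
  −(0.09)·log₂(0.09) = 0.3127
Sum: 0.5292 + 0.2161 + 0.5307 + 0.4105 + 0.3127 = 1.999 bits.

1.999 bits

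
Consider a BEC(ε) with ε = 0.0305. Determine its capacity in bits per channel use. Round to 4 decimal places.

Binary erasure channel: capacity C = 1 − ε.
C = 1 − 0.0305 = 0.9695 bits per channel use.

0.9695 bits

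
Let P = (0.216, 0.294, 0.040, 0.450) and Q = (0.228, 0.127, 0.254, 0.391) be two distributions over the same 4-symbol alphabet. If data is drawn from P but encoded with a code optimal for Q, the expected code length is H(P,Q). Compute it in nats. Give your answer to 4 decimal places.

1.4034 nats

H(P,Q) = −Σ p·ln q.
  −0.216·ln(0.228) = 0.31934
  −0.294·ln(0.127) = 0.60669
  −0.040·ln(0.254) = 0.05482
  −0.450·ln(0.391) = 0.42257
H(P,Q) = 1.4034 nats.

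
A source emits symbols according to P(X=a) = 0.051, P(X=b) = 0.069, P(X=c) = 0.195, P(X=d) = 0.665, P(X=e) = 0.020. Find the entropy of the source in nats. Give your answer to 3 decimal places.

H(X) = −Σ p·ln p.
  −(0.051)·ln(0.051) = 0.1518
  −(0.069)·ln(0.069) = 0.1845
  −(0.195)·ln(0.195) = 0.3188
  −(0.665)·ln(0.665) = 0.2713
  −(0.020)·ln(0.020) = 0.0782
Sum: 0.1518 + 0.1845 + 0.3188 + 0.2713 + 0.0782 = 1.005 nats.

1.005 nats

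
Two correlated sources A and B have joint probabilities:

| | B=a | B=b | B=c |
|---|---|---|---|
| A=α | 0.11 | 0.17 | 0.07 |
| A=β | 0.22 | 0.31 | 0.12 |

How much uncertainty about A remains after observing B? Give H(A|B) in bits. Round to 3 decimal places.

Marginals: p(A) = (0.3500, 0.6500), p(B) = (0.3300, 0.4800, 0.1900).
H(A|B) = Σ p(B) · H(A|B=·).
  B=a: p=0.3300, H(A|B=a) = 0.9183
  B=b: p=0.4800, H(A|B=b) = 0.9377
  B=c: p=0.1900, H(A|B=c) = 0.9495
Weighted sum = 0.934 bits.

0.934 bits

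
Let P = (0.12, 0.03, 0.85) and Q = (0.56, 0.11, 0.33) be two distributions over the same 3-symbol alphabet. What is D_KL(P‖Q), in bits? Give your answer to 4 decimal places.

0.8373 bits

D(P‖Q) = Σ p·log₂(p/q).
  0.12·log₂(0.12/0.56) = -0.26669
  0.03·log₂(0.03/0.11) = -0.05623
  0.85·log₂(0.85/0.33) = 1.16025
D(P‖Q) = 0.8373 bits.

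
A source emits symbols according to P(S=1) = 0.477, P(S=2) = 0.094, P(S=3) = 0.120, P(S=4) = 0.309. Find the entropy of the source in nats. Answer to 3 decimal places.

H(S) = −Σ p·ln p.
  −(0.477)·ln(0.477) = 0.3531
  −(0.094)·ln(0.094) = 0.2223
  −(0.120)·ln(0.120) = 0.2544
  −(0.309)·ln(0.309) = 0.3629
Sum: 0.3531 + 0.2223 + 0.2544 + 0.3629 = 1.193 nats.

1.193 nats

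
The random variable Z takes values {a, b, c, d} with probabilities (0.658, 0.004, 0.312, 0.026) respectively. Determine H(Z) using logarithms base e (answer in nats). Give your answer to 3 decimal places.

0.756 nats

H(Z) = −Σ p·ln p.
  −(0.658)·ln(0.658) = 0.2754
  −(0.004)·ln(0.004) = 0.0221
  −(0.312)·ln(0.312) = 0.3634
  −(0.026)·ln(0.026) = 0.0949
Sum: 0.2754 + 0.0221 + 0.3634 + 0.0949 = 0.756 nats.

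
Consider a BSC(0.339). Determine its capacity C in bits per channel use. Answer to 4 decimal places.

0.0761 bits

Binary symmetric channel: C = 1 − h₂(ε) where h₂ is the binary entropy function.
h₂(0.339) = −0.339·log₂0.339 − 0.661·log₂0.661 = 0.9239.
C = 1 − 0.9239 = 0.0761 bits per channel use.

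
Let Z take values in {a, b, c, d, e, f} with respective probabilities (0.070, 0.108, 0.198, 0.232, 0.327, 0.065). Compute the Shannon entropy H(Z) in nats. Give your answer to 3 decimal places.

H(Z) = −Σ p·ln p.
  −(0.070)·ln(0.070) = 0.1861
  −(0.108)·ln(0.108) = 0.2404
  −(0.198)·ln(0.198) = 0.3207
  −(0.232)·ln(0.232) = 0.3390
  −(0.327)·ln(0.327) = 0.3655
  −(0.065)·ln(0.065) = 0.1777
Sum: 0.1861 + 0.2404 + 0.3207 + 0.3390 + 0.3655 + 0.1777 = 1.629 nats.

1.629 nats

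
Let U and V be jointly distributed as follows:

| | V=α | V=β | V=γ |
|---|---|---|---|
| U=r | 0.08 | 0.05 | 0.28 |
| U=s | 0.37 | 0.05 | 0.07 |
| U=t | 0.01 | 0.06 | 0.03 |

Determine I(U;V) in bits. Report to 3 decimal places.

Marginals: p(U) = (0.4100, 0.4900, 0.1000), p(V) = (0.4600, 0.1600, 0.3800).
I(U;V) = Σ p(x,y)·log₂[p(x,y)/(p(x)p(y))].
  (r,α): 0.08·log₂(0.4242) = -0.0990
  (r,β): 0.05·log₂(0.7622) = -0.0196
  (r,γ): 0.28·log₂(1.7972) = 0.2368
  (s,α): 0.37·log₂(1.6415) = 0.2646
  (s,β): 0.05·log₂(0.6378) = -0.0324
  (s,γ): 0.07·log₂(0.3759) = -0.0988
  (t,α): 0.01·log₂(0.2174) = -0.0220
  (t,β): 0.06·log₂(3.7500) = 0.1144
  (t,γ): 0.03·log₂(0.7895) = -0.0102
Sum = 0.334 bits.

0.334 bits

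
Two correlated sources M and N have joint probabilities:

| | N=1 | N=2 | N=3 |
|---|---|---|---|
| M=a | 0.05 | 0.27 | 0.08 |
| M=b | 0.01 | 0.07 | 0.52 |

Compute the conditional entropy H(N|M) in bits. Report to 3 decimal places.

0.872 bits

Chain rule: H(N|M) = H(M,N) − H(M).
Marginals: p(M) = (0.4000, 0.6000), p(N) = (0.0600, 0.3400, 0.6000).
H(M,N) = 1.8432 bits; H(M) = 0.9710 bits.
H(N|M) = 1.8432 − 0.9710 = 0.872 bits.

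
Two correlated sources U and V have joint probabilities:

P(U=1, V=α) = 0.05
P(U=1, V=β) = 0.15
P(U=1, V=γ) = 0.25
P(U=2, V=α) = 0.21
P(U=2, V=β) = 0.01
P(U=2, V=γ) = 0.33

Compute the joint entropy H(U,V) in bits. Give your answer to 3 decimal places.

2.194 bits

H(U,V) = −Σ p(x,y)·log₂ p(x,y) over all 6 cells.
  cell (1,α): −0.05·log₂0.05 = 0.2161
  cell (1,β): −0.15·log₂0.15 = 0.4105
  cell (1,γ): −0.25·log₂0.25 = 0.5000
  cell (2,α): −0.21·log₂0.21 = 0.4728
  cell (2,β): −0.01·log₂0.01 = 0.0664
  cell (2,γ): −0.33·log₂0.33 = 0.5278
Sum = 2.194 bits.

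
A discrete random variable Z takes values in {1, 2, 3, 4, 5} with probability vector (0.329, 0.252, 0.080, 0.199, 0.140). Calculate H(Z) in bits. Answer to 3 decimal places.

2.181 bits

H(Z) = −Σ p·log₂ p.
  −(0.329)·log₂(0.329) = 0.5277
  −(0.252)·log₂(0.252) = 0.5011
  −(0.080)·log₂(0.080) = 0.2915
  −(0.199)·log₂(0.199) = 0.4635
  −(0.140)·log₂(0.140) = 0.3971
Sum: 0.5277 + 0.5011 + 0.2915 + 0.4635 + 0.3971 = 2.181 bits.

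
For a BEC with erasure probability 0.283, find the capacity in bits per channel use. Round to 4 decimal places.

Binary erasure channel: capacity C = 1 − ε.
C = 1 − 0.283 = 0.7170 bits per channel use.

0.7170 bits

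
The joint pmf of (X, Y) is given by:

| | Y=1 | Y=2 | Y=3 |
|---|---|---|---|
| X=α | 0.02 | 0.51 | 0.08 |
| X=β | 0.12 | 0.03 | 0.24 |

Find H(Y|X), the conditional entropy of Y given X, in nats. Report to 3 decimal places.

0.657 nats

Chain rule: H(Y|X) = H(X,Y) − H(X).
Marginals: p(X) = (0.6100, 0.3900), p(Y) = (0.1400, 0.5400, 0.3200).
H(X,Y) = 1.3258 nats; H(X) = 0.6687 nats.
H(Y|X) = 1.3258 − 0.6687 = 0.657 nats.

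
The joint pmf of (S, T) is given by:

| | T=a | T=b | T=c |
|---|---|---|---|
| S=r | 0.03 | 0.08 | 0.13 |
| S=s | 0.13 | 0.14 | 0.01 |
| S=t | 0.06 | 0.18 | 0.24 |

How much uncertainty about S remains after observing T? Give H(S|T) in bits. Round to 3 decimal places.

1.315 bits

Marginals: p(S) = (0.2400, 0.2800, 0.4800), p(T) = (0.2200, 0.4000, 0.3800).
H(S|T) = Σ p(T) · H(S|T=·).
  T=a: p=0.2200, H(S|T=a) = 1.3517
  T=b: p=0.4000, H(S|T=b) = 1.5129
  T=c: p=0.3800, H(S|T=c) = 1.0862
Weighted sum = 1.315 bits.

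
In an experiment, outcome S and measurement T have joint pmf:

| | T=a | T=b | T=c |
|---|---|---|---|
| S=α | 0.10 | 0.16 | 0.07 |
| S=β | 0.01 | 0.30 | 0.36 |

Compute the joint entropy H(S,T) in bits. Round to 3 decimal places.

2.142 bits

H(S,T) = −Σ p(x,y)·log₂ p(x,y) over all 6 cells.
  cell (α,a): −0.10·log₂0.10 = 0.3322
  cell (α,b): −0.16·log₂0.16 = 0.4230
  cell (α,c): −0.07·log₂0.07 = 0.2686
  cell (β,a): −0.01·log₂0.01 = 0.0664
  cell (β,b): −0.30·log₂0.30 = 0.5211
  cell (β,c): −0.36·log₂0.36 = 0.5306
Sum = 2.142 bits.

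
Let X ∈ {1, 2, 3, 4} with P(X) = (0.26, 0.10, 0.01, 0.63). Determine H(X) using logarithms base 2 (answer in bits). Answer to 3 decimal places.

H(X) = −Σ p·log₂ p.
  −(0.26)·log₂(0.26) = 0.5053
  −(0.10)·log₂(0.10) = 0.3322
  −(0.01)·log₂(0.01) = 0.0664
  −(0.63)·log₂(0.63) = 0.4199
Sum: 0.5053 + 0.3322 + 0.0664 + 0.4199 = 1.324 bits.

1.324 bits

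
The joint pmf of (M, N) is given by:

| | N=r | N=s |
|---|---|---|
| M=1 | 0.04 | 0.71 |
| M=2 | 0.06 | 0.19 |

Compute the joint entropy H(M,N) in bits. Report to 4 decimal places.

H(M,N) = −Σ p(x,y)·log₂ p(x,y) over all 4 cells.
  cell (1,r): −0.04·log₂0.04 = 0.18575
  cell (1,s): −0.71·log₂0.71 = 0.35082
  cell (2,r): −0.06·log₂0.06 = 0.24353
  cell (2,s): −0.19·log₂0.19 = 0.45523
Sum = 1.2353 bits.

1.2353 bits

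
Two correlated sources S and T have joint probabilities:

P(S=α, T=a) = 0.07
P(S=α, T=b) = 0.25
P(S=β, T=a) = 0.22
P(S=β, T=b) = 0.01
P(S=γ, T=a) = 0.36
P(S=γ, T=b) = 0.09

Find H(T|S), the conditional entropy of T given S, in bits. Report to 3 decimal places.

Chain rule: H(T|S) = H(S,T) − H(S).
Marginals: p(S) = (0.3200, 0.2300, 0.4500), p(T) = (0.6500, 0.3500).
H(S,T) = 2.1588 bits; H(S) = 1.5321 bits.
H(T|S) = 2.1588 − 1.5321 = 0.627 bits.

0.627 bits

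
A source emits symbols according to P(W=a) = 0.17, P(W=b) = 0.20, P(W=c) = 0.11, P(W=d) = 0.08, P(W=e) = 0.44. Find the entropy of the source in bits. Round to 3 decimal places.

H(W) = −Σ p·log₂ p.
  −(0.17)·log₂(0.17) = 0.4346
  −(0.20)·log₂(0.20) = 0.4644
  −(0.11)·log₂(0.11) = 0.3503
  −(0.08)·log₂(0.08) = 0.2915
  −(0.44)·log₂(0.44) = 0.5211
Sum: 0.4346 + 0.4644 + 0.3503 + 0.2915 + 0.5211 = 2.062 bits.

2.062 bits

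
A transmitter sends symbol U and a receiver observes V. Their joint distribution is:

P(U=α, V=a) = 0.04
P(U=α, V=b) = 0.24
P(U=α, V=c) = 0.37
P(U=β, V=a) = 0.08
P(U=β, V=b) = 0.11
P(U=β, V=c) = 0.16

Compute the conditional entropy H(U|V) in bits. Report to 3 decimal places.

Marginals: p(U) = (0.6500, 0.3500), p(V) = (0.1200, 0.3500, 0.5300).
H(U|V) = Σ p(V) · H(U|V=·).
  V=a: p=0.1200, H(U|V=a) = 0.9183
  V=b: p=0.3500, H(U|V=b) = 0.8981
  V=c: p=0.5300, H(U|V=c) = 0.8836
Weighted sum = 0.893 bits.

0.893 bits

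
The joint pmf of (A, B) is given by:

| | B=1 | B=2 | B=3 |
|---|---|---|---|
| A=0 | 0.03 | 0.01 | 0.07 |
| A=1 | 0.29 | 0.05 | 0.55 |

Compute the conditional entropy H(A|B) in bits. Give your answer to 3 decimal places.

0.498 bits

Chain rule: H(A|B) = H(A,B) − H(B).
Marginals: p(A) = (0.1100, 0.8900), p(B) = (0.3200, 0.0600, 0.6200).
H(A,B) = 1.6951 bits; H(B) = 1.1972 bits.
H(A|B) = 1.6951 − 1.1972 = 0.498 bits.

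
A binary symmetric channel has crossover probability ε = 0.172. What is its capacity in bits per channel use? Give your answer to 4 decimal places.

Binary symmetric channel: C = 1 − h₂(ε) where h₂ is the binary entropy function.
h₂(0.172) = −0.172·log₂0.172 − 0.828·log₂0.828 = 0.6623.
C = 1 − 0.6623 = 0.3377 bits per channel use.

0.3377 bits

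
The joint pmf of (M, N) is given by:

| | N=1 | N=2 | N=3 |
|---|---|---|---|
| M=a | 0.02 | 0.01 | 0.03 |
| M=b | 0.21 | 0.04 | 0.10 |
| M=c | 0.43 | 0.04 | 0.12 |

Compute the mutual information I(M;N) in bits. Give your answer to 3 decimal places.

Marginals: p(M) = (0.0600, 0.3500, 0.5900), p(N) = (0.6600, 0.0900, 0.2500).
I(M;N) = Σ p(x,y)·log₂[p(x,y)/(p(x)p(y))].
  (a,1): 0.02·log₂(0.5051) = -0.0197
  (a,2): 0.01·log₂(1.8519) = 0.0089
  (a,3): 0.03·log₂(2.0000) = 0.0300
  (b,1): 0.21·log₂(0.9091) = -0.0289
  (b,2): 0.04·log₂(1.2698) = 0.0138
  (b,3): 0.10·log₂(1.1429) = 0.0193
  (c,1): 0.43·log₂(1.1043) = 0.0615
  (c,2): 0.04·log₂(0.7533) = -0.0163
  (c,3): 0.12·log₂(0.8136) = -0.0357
Sum = 0.033 bits.

0.033 bits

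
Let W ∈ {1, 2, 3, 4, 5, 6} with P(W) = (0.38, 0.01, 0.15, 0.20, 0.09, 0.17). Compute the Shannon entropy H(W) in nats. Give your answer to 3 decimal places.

1.538 nats

H(W) = −Σ p·ln p.
  −(0.38)·ln(0.38) = 0.3677
  −(0.01)·ln(0.01) = 0.0461
  −(0.15)·ln(0.15) = 0.2846
  −(0.20)·ln(0.20) = 0.3219
  −(0.09)·ln(0.09) = 0.2167
  −(0.17)·ln(0.17) = 0.3012
Sum: 0.3677 + 0.0461 + 0.2846 + 0.3219 + 0.2167 + 0.3012 = 1.538 nats.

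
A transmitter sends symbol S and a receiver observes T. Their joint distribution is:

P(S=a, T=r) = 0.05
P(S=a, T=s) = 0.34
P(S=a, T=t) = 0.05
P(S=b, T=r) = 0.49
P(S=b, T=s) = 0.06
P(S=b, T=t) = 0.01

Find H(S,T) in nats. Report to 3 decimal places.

H(S,T) = −Σ p(x,y)·ln p(x,y) over all 6 cells.
  cell (a,r): −0.05·ln0.05 = 0.1498
  cell (a,s): −0.34·ln0.34 = 0.3668
  cell (a,t): −0.05·ln0.05 = 0.1498
  cell (b,r): −0.49·ln0.49 = 0.3495
  cell (b,s): −0.06·ln0.06 = 0.1688
  cell (b,t): −0.01·ln0.01 = 0.0461
Sum = 1.231 nats.

1.231 nats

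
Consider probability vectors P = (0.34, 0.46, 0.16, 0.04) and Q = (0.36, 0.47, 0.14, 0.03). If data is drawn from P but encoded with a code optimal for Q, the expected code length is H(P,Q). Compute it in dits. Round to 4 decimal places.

0.4992 dits

H(P,Q) = −Σ p·log₁₀ q.
  −0.34·log₁₀(0.36) = 0.15086
  −0.46·log₁₀(0.47) = 0.15083
  −0.16·log₁₀(0.14) = 0.13662
  −0.04·log₁₀(0.03) = 0.06092
H(P,Q) = 0.4992 dits.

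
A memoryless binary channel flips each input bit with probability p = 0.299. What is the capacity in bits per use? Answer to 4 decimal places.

0.1199 bits

Binary symmetric channel: C = 1 − h₂(ε) where h₂ is the binary entropy function.
h₂(0.299) = −0.299·log₂0.299 − 0.701·log₂0.701 = 0.8801.
C = 1 − 0.8801 = 0.1199 bits per channel use.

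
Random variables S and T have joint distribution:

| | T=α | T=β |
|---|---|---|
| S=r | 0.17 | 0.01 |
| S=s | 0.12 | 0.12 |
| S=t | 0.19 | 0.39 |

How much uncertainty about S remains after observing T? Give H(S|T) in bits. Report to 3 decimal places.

Marginals: p(S) = (0.1800, 0.2400, 0.5800), p(T) = (0.4800, 0.5200).
H(S|T) = Σ p(T) · H(S|T=·).
  T=α: p=0.4800, H(S|T=α) = 1.5596
  T=β: p=0.5200, H(S|T=β) = 0.9091
Weighted sum = 1.221 bits.

1.221 bits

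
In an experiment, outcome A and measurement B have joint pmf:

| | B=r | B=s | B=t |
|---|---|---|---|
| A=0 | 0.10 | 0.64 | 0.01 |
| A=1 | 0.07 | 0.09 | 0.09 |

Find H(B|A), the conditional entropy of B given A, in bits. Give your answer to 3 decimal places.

Marginals: p(A) = (0.7500, 0.2500), p(B) = (0.1700, 0.7300, 0.1000).
H(B|A) = Σ p(A) · H(B|A=·).
  A=0: p=0.7500, H(B|A=0) = 0.6659
  A=1: p=0.2500, H(B|A=1) = 1.5755
Weighted sum = 0.893 bits.

0.893 bits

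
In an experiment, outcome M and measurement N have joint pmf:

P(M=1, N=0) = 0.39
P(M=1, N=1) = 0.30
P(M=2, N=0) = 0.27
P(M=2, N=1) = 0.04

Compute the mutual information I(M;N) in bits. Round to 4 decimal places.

Marginals: p(M) = (0.6900, 0.3100), p(N) = (0.6600, 0.3400).
I(M;N) = H(M) + H(N) − H(M,N).
H(M) = 0.8932, H(N) = 0.9248, H(M,N) = 1.7467.
I(M;N) = 0.8932 + 0.9248 − 1.7467 = 0.0713 bits.

0.0713 bits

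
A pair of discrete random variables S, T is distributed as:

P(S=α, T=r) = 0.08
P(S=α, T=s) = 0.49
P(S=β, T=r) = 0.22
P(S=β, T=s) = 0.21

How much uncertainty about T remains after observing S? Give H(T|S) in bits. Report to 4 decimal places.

0.7634 bits

Marginals: p(S) = (0.5700, 0.4300), p(T) = (0.3000, 0.7000).
H(T|S) = Σ p(S) · H(T|S=·).
  S=α: p=0.5700, H(T|S=α) = 0.5852
  S=β: p=0.4300, H(T|S=β) = 0.9996
Weighted sum = 0.7634 bits.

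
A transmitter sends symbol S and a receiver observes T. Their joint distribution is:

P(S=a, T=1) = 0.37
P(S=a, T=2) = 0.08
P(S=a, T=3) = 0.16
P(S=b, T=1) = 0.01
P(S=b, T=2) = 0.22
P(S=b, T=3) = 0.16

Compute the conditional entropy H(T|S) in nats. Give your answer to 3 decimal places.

0.867 nats

Marginals: p(S) = (0.6100, 0.3900), p(T) = (0.3800, 0.3000, 0.3200).
H(T|S) = Σ p(S) · H(T|S=·).
  S=a: p=0.6100, H(T|S=a) = 0.9207
  S=b: p=0.3900, H(T|S=b) = 0.7824
Weighted sum = 0.867 nats.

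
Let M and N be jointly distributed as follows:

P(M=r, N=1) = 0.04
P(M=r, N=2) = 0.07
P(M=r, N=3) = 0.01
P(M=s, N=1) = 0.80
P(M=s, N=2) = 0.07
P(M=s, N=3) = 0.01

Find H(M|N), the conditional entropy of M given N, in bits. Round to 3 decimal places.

0.392 bits

Marginals: p(M) = (0.1200, 0.8800), p(N) = (0.8400, 0.1400, 0.0200).
H(M|N) = Σ p(N) · H(M|N=·).
  N=1: p=0.8400, H(M|N=1) = 0.2762
  N=2: p=0.1400, H(M|N=2) = 1.0000
  N=3: p=0.0200, H(M|N=3) = 1.0000
Weighted sum = 0.392 bits.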